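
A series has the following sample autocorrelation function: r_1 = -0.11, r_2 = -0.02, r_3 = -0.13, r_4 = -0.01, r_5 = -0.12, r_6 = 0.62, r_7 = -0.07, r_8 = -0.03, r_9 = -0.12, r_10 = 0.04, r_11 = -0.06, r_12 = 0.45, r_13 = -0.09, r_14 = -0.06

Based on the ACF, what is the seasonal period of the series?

6

The largest autocorrelation is r_6 = 0.62, with a weaker echo at lag 12 (0.45); the remaining lags stay at or below 0.04.
The dominant spike at lag 6 indicates a seasonal period of 6.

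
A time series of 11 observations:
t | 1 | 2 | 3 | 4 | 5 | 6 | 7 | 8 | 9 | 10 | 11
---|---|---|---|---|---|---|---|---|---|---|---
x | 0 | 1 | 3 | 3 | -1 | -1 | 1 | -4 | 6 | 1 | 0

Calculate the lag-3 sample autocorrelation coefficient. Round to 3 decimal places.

Mean x̄ = (0 + 1 + 3 + 3 − 1 − 1 + 1 − 4 + 6 + 1 + 0)/11 = 0.8182
Numerator Σ_{t=1}^{8}(x_t−x̄)(x_{t+3}−x̄) = -2.3719
Denominator Σ(x_t−x̄)² = 67.6364
r_3 = -2.3719 / 67.6364 = -0.035

-0.035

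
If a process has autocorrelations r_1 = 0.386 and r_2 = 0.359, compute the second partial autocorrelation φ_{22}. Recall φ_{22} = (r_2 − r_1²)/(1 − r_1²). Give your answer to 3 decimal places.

0.247

φ_{22} = (r_2 − r_1²) / (1 − r_1²)
r_1² = (0.386)² = 0.148996
Numerator = 0.359 − 0.1490 = 0.2100; denominator = 1 − 0.1490 = 0.8510
φ_{22} = 0.2100 / 0.8510 = 0.247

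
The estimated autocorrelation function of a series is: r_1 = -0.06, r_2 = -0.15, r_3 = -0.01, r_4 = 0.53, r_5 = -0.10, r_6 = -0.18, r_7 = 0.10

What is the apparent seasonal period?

The largest autocorrelation is r_4 = 0.53; the remaining lags stay at or below 0.10.
The dominant spike at lag 4 indicates a seasonal period of 4.

4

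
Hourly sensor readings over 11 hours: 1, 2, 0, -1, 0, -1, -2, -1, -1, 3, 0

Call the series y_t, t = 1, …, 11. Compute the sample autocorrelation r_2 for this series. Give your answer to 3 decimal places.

Mean ȳ = (1 + 2 + 0 − 1 + 0 − 1 − 2 − 1 − 1 + 3 + 0)/11 = 0.0000
Numerator Σ_{t=1}^{9}(y_t−ȳ)(y_{t+2}−ȳ) = -1.0000
Denominator Σ(y_t−ȳ)² = 22.0000
r_2 = -1.0000 / 22.0000 = -0.045

-0.045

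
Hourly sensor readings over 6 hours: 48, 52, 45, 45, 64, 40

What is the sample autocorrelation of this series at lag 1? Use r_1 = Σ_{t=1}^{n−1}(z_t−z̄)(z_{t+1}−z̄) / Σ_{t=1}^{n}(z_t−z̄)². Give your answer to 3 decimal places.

Mean z̄ = (48 + 52 + 45 + 45 + 64 + 40)/6 = 49.0000
Numerator Σ_{t=1}^{5}(z_t−z̄)(z_{t+1}−z̄) = -194.0000
Denominator Σ(z_t−z̄)² = 348.0000
r_1 = -194.0000 / 348.0000 = -0.557

-0.557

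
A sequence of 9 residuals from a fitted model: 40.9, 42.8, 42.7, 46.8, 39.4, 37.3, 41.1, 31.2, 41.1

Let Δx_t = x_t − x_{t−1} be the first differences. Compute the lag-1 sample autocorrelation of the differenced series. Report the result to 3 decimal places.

First differences Δx: 1.9, -0.1, 4.1, -7.4, -2.1, 3.8, -9.9, 9.9
Mean of differences = 0.0250
Numerator Σ(Δx_t−Δx̄)(Δx_{t+1}−Δx̄) = -158.7206
Denominator Σ(Δx_t−Δx̄)² = 290.0550
r_1(Δx) = -158.7206 / 290.0550 = -0.547

-0.547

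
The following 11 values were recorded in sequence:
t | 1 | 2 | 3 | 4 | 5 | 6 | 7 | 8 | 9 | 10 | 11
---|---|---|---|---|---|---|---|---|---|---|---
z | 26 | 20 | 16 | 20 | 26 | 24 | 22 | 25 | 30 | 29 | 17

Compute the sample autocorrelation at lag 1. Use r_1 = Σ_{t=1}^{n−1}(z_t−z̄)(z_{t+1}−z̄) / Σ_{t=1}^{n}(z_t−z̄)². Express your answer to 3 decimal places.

0.203

Mean z̄ = (26 + 20 + 16 + 20 + 26 + 24 + 22 + 25 + 30 + 29 + 17)/11 = 23.1818
Numerator Σ_{t=1}^{10}(z_t−z̄)(z_{t+1}−z̄) = 43.0579
Denominator Σ(z_t−z̄)² = 211.6364
r_1 = 43.0579 / 211.6364 = 0.203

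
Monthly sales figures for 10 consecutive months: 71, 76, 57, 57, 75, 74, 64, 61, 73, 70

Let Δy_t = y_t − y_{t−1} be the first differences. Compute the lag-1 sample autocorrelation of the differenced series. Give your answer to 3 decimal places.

First differences Δy: 5, -19, 0, 18, -1, -10, -3, 12, -3
Mean of differences = -0.1111
Numerator Σ(Δy_t−Δȳ)(Δy_{t+1}−Δȳ) = -145.3457
Denominator Σ(Δy_t−Δȳ)² = 972.8889
r_1(Δy) = -145.3457 / 972.8889 = -0.149

-0.149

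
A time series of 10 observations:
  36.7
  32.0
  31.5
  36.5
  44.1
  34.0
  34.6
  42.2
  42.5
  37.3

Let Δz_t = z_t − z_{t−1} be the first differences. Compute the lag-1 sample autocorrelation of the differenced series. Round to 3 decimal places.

-0.138

First differences Δz: -4.7, -0.5, 5.0, 7.6, -10.1, 0.6, 7.6, 0.3, -5.2
Mean of differences = 0.0667
Numerator Σ(Δz_t−Δz̄)(Δz_{t+1}−Δz̄) = -40.3944
Denominator Σ(Δz_t−Δz̄)² = 292.3200
r_1(Δz) = -40.3944 / 292.3200 = -0.138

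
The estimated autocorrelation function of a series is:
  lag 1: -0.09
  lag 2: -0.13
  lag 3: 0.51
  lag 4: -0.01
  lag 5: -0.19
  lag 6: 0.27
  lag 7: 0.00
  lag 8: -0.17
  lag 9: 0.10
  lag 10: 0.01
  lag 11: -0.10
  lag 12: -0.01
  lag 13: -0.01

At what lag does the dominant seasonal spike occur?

3

The largest autocorrelation is r_3 = 0.51, with a weaker echo at lag 6 (0.27); the remaining lags stay at or below 0.10.
The dominant spike at lag 3 indicates a seasonal period of 3.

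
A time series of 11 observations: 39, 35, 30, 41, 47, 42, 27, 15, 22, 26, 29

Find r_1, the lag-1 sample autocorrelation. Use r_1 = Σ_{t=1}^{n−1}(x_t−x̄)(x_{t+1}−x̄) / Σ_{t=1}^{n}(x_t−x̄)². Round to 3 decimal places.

Mean x̄ = (39 + 35 + 30 + 41 + 47 + 42 + 27 + 15 + 22 + 26 + 29)/11 = 32.0909
Numerator Σ_{t=1}^{10}(x_t−x̄)(x_{t+1}−x̄) = 565.2645
Denominator Σ(x_t−x̄)² = 926.9091
r_1 = 565.2645 / 926.9091 = 0.610

0.610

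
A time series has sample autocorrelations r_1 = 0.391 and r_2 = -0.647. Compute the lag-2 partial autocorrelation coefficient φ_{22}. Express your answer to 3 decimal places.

-0.944

φ_{22} = (r_2 − r_1²) / (1 − r_1²)
r_1² = (0.391)² = 0.152881
Numerator = -0.647 − 0.1529 = -0.7999; denominator = 1 − 0.1529 = 0.8471
φ_{22} = -0.7999 / 0.8471 = -0.944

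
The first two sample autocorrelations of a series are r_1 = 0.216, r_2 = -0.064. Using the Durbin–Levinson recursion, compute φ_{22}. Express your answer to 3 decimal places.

φ_{22} = (r_2 − r_1²) / (1 − r_1²)
r_1² = (0.216)² = 0.046656
Numerator = -0.064 − 0.0467 = -0.1107; denominator = 1 − 0.0467 = 0.9533
φ_{22} = -0.1107 / 0.9533 = -0.116

-0.116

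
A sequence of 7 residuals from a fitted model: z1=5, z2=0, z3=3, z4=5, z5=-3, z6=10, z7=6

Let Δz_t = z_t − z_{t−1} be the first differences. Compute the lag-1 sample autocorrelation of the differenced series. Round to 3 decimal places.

First differences Δz: -5, 3, 2, -8, 13, -4
Mean of differences = 0.1667
Numerator Σ(Δz_t−Δz̄)(Δz_{t+1}−Δz̄) = -182.6944
Denominator Σ(Δz_t−Δz̄)² = 286.8333
r_1(Δz) = -182.6944 / 286.8333 = -0.637

-0.637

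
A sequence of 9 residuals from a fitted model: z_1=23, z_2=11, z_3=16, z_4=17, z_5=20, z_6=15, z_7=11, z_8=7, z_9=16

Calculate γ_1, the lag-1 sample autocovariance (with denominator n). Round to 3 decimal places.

Mean z̄ = (23 + 11 + 16 + 17 + 20 + 15 + 11 + 7 + 16)/9 = 15.1111
Σ_{t=1}^{8}(z_t−z̄)(z_{t+1}−z̄) = 0.8765
γ_1 = 0.8765 / 9 = 0.097

0.097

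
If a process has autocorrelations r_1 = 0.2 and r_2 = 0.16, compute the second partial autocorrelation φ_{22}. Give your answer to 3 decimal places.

φ_{22} = (r_2 − r_1²) / (1 − r_1²)
r_1² = (0.2)² = 0.04
Numerator = 0.16 − 0.0400 = 0.1200; denominator = 1 − 0.0400 = 0.9600
φ_{22} = 0.1200 / 0.9600 = 0.125

0.125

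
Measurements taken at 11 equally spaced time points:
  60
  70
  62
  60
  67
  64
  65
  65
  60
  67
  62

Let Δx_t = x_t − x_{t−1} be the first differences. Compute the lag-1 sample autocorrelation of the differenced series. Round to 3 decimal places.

First differences Δx: 10, -8, -2, 7, -3, 1, 0, -5, 7, -5
Mean of differences = 0.2000
Numerator Σ(Δx_t−Δx̄)(Δx_{t+1}−Δx̄) = -171.4400
Denominator Σ(Δx_t−Δx̄)² = 325.6000
r_1(Δx) = -171.4400 / 325.6000 = -0.527

-0.527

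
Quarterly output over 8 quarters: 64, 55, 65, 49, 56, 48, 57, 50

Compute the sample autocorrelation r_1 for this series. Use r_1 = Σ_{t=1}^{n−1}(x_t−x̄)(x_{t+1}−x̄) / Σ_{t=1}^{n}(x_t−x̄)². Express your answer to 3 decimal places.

-0.331

Mean x̄ = (64 + 55 + 65 + 49 + 56 + 48 + 57 + 50)/8 = 55.5000
Deviations from mean: 8.5000, -0.5000, 9.5000, -6.5000, 0.5000, -7.5000, 1.5000, -5.5000
Σ(x_t−x̄)(x_{t+1}−x̄) = (-4.2500) + (-4.7500) + (-61.7500) + (-3.2500) + (-3.7500) + (-11.2500) + (-8.2500) = -97.2500
Denominator Σ(x_t−x̄)² = 294.0000
r_1 = -97.2500 / 294.0000 = -0.331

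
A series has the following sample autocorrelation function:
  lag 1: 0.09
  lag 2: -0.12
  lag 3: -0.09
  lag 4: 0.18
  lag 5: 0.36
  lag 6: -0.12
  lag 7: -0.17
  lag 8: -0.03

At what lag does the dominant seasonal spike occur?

The largest autocorrelation is r_5 = 0.36; the remaining lags stay at or below 0.18.
The dominant spike at lag 5 indicates a seasonal period of 5.

5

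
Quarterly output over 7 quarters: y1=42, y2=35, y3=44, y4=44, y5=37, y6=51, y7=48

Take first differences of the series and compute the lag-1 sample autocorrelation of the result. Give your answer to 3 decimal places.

-0.582

First differences Δy: -7, 9, 0, -7, 14, -3
Mean of differences = 1.0000
Numerator Σ(Δy_t−Δȳ)(Δy_{t+1}−Δȳ) = -220.0000
Denominator Σ(Δy_t−Δȳ)² = 378.0000
r_1(Δy) = -220.0000 / 378.0000 = -0.582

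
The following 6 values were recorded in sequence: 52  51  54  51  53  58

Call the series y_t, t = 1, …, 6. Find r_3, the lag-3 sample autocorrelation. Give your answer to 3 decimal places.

0.199

Mean ȳ = (52 + 51 + 54 + 51 + 53 + 58)/6 = 53.1667
Deviations from mean: -1.1667, -2.1667, 0.8333, -2.1667, -0.1667, 4.8333
Numerator Σ_{t=1}^{3}(y_t−ȳ)(y_{t+3}−ȳ) = 6.9167
Denominator Σ(y_t−ȳ)² = 34.8333
r_3 = 6.9167 / 34.8333 = 0.199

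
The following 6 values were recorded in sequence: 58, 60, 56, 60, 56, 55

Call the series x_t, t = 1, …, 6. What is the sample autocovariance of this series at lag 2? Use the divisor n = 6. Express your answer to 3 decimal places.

Mean x̄ = (58 + 60 + 56 + 60 + 56 + 55)/6 = 57.5000
Σ_{t=1}^{4}(x_t−x̄)(x_{t+2}−x̄) = 1.5000
γ_2 = 1.5000 / 6 = 0.250

0.250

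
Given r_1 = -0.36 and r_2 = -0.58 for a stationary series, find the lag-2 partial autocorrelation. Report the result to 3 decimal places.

φ_{22} = (r_2 − r_1²) / (1 − r_1²)
r_1² = (-0.36)² = 0.1296
Numerator = -0.58 − 0.1296 = -0.7096; denominator = 1 − 0.1296 = 0.8704
φ_{22} = -0.7096 / 0.8704 = -0.815

-0.815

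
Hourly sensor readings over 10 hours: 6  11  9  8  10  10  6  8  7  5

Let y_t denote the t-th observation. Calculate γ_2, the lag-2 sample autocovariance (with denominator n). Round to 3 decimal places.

-0.200

Mean ȳ = (6 + 11 + 9 + 8 + 10 + 10 + 6 + 8 + 7 + 5)/10 = 8.0000
Σ_{t=1}^{8}(y_t−ȳ)(y_{t+2}−ȳ) = -2.0000
γ_2 = -2.0000 / 10 = -0.200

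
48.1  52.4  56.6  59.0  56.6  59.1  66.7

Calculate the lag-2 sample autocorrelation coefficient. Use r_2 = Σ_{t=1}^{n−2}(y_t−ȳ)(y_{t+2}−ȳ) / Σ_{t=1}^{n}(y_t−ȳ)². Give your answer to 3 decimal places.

-0.025

Mean ȳ = (48.1 + 52.4 + 56.6 + 59.0 + 56.6 + 59.1 + 66.7)/7 = 56.9286
Deviations from mean: -8.8286, -4.5286, -0.3286, 2.0714, -0.3286, 2.1714, 9.7714
Σ(y_t−ȳ)(y_{t+2}−ȳ) = (2.9008) + (-9.3806) + (0.1080) + (4.4980) + (-3.2106) = -5.0845
Denominator Σ(y_t−ȳ)² = 203.1543
r_2 = -5.0845 / 203.1543 = -0.025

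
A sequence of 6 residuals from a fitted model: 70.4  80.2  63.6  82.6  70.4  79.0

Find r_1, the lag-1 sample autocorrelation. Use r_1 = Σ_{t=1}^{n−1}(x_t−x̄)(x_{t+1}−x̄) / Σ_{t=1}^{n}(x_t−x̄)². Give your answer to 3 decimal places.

Mean x̄ = (70.4 + 80.2 + 63.6 + 82.6 + 70.4 + 79.0)/6 = 74.3667
Deviations from mean: -3.9667, 5.8333, -10.7667, 8.2333, -3.9667, 4.6333
Numerator Σ_{t=1}^{5}(x_t−x̄)(x_{t+1}−x̄) = -225.6278
Denominator Σ(x_t−x̄)² = 270.6733
r_1 = -225.6278 / 270.6733 = -0.834

-0.834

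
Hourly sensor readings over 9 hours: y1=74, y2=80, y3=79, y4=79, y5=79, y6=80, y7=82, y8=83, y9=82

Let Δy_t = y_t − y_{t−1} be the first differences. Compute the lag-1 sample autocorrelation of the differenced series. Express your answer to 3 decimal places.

First differences Δy: 6, -1, 0, 0, 1, 2, 1, -1
Mean of differences = 1.0000
Numerator Σ(Δy_t−Δȳ)(Δy_{t+1}−Δȳ) = -7.0000
Denominator Σ(Δy_t−Δȳ)² = 36.0000
r_1(Δy) = -7.0000 / 36.0000 = -0.194

-0.194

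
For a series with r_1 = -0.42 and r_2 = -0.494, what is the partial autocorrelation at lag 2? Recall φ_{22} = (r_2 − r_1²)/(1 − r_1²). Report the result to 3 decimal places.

-0.814

φ_{22} = (r_2 − r_1²) / (1 − r_1²)
r_1² = (-0.42)² = 0.1764
Numerator = -0.494 − 0.1764 = -0.6704; denominator = 1 − 0.1764 = 0.8236
φ_{22} = -0.6704 / 0.8236 = -0.814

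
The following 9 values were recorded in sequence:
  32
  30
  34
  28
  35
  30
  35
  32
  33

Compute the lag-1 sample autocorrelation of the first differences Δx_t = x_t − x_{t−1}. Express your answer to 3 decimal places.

First differences Δx: -2, 4, -6, 7, -5, 5, -3, 1
Mean of differences = 0.1250
Numerator Σ(Δx_t−Δx̄)(Δx_{t+1}−Δx̄) = -152.2656
Denominator Σ(Δx_t−Δx̄)² = 164.8750
r_1(Δx) = -152.2656 / 164.8750 = -0.924

-0.924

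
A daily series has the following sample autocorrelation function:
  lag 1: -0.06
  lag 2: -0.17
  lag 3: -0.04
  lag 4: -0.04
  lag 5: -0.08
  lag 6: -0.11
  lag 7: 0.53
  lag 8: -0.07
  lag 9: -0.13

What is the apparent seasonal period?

7

The largest autocorrelation is r_7 = 0.53; the remaining lags stay at or below -0.04.
The dominant spike at lag 7 indicates a seasonal period of 7.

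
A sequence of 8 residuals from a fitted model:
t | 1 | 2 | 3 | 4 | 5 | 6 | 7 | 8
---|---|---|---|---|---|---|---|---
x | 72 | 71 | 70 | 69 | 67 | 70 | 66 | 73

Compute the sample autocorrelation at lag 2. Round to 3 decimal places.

0.250

Mean x̄ = (72 + 71 + 70 + 69 + 67 + 70 + 66 + 73)/8 = 69.7500
Deviations from mean: 2.2500, 1.2500, 0.2500, -0.7500, -2.7500, 0.2500, -3.7500, 3.2500
Σ(x_t−x̄)(x_{t+2}−x̄) = (0.5625) + (-0.9375) + (-0.6875) + (-0.1875) + (10.3125) + (0.8125) = 9.8750
Denominator Σ(x_t−x̄)² = 39.5000
r_2 = 9.8750 / 39.5000 = 0.250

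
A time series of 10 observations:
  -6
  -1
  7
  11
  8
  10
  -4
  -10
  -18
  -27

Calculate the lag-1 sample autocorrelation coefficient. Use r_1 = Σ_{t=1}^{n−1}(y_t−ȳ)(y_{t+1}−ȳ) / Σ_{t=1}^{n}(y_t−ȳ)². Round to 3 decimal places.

0.628

Mean ȳ = (-6 − 1 + 7 + 11 + 8 + 10 − 4 − 10 − 18 − 27)/10 = -3.0000
Numerator Σ_{t=1}^{9}(y_t−ȳ)(y_{t+1}−ȳ) = 910.0000
Denominator Σ(y_t−ȳ)² = 1450.0000
r_1 = 910.0000 / 1450.0000 = 0.628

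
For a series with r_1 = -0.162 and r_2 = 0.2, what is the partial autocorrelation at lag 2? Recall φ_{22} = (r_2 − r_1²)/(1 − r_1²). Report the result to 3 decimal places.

φ_{22} = (r_2 − r_1²) / (1 − r_1²)
r_1² = (-0.162)² = 0.026244
Numerator = 0.2 − 0.0262 = 0.1738; denominator = 1 − 0.0262 = 0.9738
φ_{22} = 0.1738 / 0.9738 = 0.178

0.178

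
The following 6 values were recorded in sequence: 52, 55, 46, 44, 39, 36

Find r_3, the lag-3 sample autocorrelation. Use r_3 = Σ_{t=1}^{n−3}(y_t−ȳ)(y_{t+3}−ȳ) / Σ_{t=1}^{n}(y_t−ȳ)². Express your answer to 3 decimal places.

-0.286

Mean ȳ = (52 + 55 + 46 + 44 + 39 + 36)/6 = 45.3333
Deviations from mean: 6.6667, 9.6667, 0.6667, -1.3333, -6.3333, -9.3333
Σ(y_t−ȳ)(y_{t+3}−ȳ) = (-8.8889) + (-61.2222) + (-6.2222) = -76.3333
Denominator Σ(y_t−ȳ)² = 267.3333
r_3 = -76.3333 / 267.3333 = -0.286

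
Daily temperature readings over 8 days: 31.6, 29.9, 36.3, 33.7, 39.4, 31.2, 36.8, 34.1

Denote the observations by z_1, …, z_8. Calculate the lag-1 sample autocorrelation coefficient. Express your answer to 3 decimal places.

Mean z̄ = (31.6 + 29.9 + 36.3 + 33.7 + 39.4 + 31.2 + 36.8 + 34.1)/8 = 34.1250
Deviations from mean: -2.5250, -4.2250, 2.1750, -0.4250, 5.2750, -2.9250, 2.6750, -0.0250
Numerator Σ_{t=1}^{7}(z_t−z̄)(z_{t+1}−z̄) = -25.0081
Denominator Σ(z_t−z̄)² = 72.6750
r_1 = -25.0081 / 72.6750 = -0.344

-0.344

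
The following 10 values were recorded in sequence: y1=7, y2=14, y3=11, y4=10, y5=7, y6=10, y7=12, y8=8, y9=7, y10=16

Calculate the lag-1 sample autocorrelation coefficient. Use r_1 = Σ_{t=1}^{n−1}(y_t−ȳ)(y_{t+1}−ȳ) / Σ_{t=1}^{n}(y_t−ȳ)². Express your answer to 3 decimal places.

Mean ȳ = (7 + 14 + 11 + 10 + 7 + 10 + 12 + 8 + 7 + 16)/10 = 10.2000
Numerator Σ_{t=1}^{9}(y_t−ȳ)(y_{t+1}−ȳ) = -23.8400
Denominator Σ(y_t−ȳ)² = 87.6000
r_1 = -23.8400 / 87.6000 = -0.272

-0.272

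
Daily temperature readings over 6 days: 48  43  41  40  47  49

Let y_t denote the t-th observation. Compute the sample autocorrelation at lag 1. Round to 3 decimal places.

0.230

Mean ȳ = (48 + 43 + 41 + 40 + 47 + 49)/6 = 44.6667
Deviations from mean: 3.3333, -1.6667, -3.6667, -4.6667, 2.3333, 4.3333
Numerator Σ_{t=1}^{5}(y_t−ȳ)(y_{t+1}−ȳ) = 16.8889
Denominator Σ(y_t−ȳ)² = 73.3333
r_1 = 16.8889 / 73.3333 = 0.230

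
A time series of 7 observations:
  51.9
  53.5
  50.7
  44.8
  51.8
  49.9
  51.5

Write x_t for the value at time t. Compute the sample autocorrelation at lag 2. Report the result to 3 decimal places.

Mean x̄ = (51.9 + 53.5 + 50.7 + 44.8 + 51.8 + 49.9 + 51.5)/7 = 50.5857
Deviations from mean: 1.3143, 2.9143, 0.1143, -5.7857, 1.2143, -0.6857, 0.9143
Numerator Σ_{t=1}^{5}(x_t−x̄)(x_{t+2}−x̄) = -11.4947
Denominator Σ(x_t−x̄)² = 46.4886
r_2 = -11.4947 / 46.4886 = -0.247

-0.247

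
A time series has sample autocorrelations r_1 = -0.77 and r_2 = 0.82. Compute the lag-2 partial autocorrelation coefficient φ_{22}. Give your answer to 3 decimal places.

0.558

φ_{22} = (r_2 − r_1²) / (1 − r_1²)
r_1² = (-0.77)² = 0.5929
Numerator = 0.82 − 0.5929 = 0.2271; denominator = 1 − 0.5929 = 0.4071
φ_{22} = 0.2271 / 0.4071 = 0.558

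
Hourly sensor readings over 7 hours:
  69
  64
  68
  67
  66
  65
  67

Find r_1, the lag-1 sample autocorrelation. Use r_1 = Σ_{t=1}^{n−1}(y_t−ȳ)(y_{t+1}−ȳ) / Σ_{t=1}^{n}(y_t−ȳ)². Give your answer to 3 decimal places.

Mean ȳ = (69 + 64 + 68 + 67 + 66 + 65 + 67)/7 = 66.5714
Deviations from mean: 2.4286, -2.5714, 1.4286, 0.4286, -0.5714, -1.5714, 0.4286
Σ(y_t−ȳ)(y_{t+1}−ȳ) = (-6.2449) + (-3.6735) + (0.6122) + (-0.2449) + (0.8980) + (-0.6735) = -9.3265
Denominator Σ(y_t−ȳ)² = 17.7143
r_1 = -9.3265 / 17.7143 = -0.526

-0.526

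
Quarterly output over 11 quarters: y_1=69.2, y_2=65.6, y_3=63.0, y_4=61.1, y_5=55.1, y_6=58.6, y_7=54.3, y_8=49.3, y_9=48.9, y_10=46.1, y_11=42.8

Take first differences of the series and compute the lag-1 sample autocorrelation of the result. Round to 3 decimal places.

-0.544

First differences Δy: -3.6, -2.6, -1.9, -6.0, 3.5, -4.3, -5.0, -0.4, -2.8, -3.3
Mean of differences = -2.6400
Numerator Σ(Δy_t−Δȳ)(Δy_{t+1}−Δȳ) = -34.9396
Denominator Σ(Δy_t−Δȳ)² = 64.2640
r_1(Δy) = -34.9396 / 64.2640 = -0.544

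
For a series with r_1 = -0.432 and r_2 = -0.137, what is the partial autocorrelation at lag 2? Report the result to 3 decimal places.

-0.398

φ_{22} = (r_2 − r_1²) / (1 − r_1²)
r_1² = (-0.432)² = 0.186624
Numerator = -0.137 − 0.1866 = -0.3236; denominator = 1 − 0.1866 = 0.8134
φ_{22} = -0.3236 / 0.8134 = -0.398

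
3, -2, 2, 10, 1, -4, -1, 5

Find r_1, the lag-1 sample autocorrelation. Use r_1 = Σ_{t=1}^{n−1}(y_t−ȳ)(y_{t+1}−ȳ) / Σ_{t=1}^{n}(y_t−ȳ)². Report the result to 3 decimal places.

0.011

Mean ȳ = (3 − 2 + 2 + 10 + 1 − 4 − 1 + 5)/8 = 1.7500
Deviations from mean: 1.2500, -3.7500, 0.2500, 8.2500, -0.7500, -5.7500, -2.7500, 3.2500
Σ(y_t−ȳ)(y_{t+1}−ȳ) = (-4.6875) + (-0.9375) + (2.0625) + (-6.1875) + (4.3125) + (15.8125) + (-8.9375) = 1.4375
Denominator Σ(y_t−ȳ)² = 135.5000
r_1 = 1.4375 / 135.5000 = 0.011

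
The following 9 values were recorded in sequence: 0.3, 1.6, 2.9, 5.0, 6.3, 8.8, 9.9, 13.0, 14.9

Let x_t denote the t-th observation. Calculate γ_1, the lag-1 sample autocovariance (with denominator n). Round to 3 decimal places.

Mean x̄ = (0.3 + 1.6 + 2.9 + 5.0 + 6.3 + 8.8 + 9.9 + 13.0 + 14.9)/9 = 6.9667
Σ_{t=1}^{8}(x_t−x̄)(x_{t+1}−x̄) = 136.6289
γ_1 = 136.6289 / 9 = 15.181

15.181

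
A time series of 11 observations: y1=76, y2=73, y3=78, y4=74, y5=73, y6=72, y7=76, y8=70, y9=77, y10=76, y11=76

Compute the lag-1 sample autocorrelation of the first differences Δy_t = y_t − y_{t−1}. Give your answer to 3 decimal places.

First differences Δy: -3, 5, -4, -1, -1, 4, -6, 7, -1, 0
Mean of differences = 0.0000
Numerator Σ(Δy_t−Δȳ)(Δy_{t+1}−Δȳ) = -107.0000
Denominator Σ(Δy_t−Δȳ)² = 154.0000
r_1(Δy) = -107.0000 / 154.0000 = -0.695

-0.695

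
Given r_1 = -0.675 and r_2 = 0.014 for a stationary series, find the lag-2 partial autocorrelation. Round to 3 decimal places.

-0.811

φ_{22} = (r_2 − r_1²) / (1 − r_1²)
r_1² = (-0.675)² = 0.455625
Numerator = 0.014 − 0.4556 = -0.4416; denominator = 1 − 0.4556 = 0.5444
φ_{22} = -0.4416 / 0.5444 = -0.811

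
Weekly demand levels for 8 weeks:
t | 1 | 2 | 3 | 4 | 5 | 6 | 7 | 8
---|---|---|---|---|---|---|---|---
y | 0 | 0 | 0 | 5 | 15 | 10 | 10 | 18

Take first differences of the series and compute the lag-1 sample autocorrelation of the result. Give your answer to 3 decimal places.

-0.193

First differences Δy: 0, 0, 5, 10, -5, 0, 8
Mean of differences = 2.5714
Numerator Σ(Δy_t−Δȳ)(Δy_{t+1}−Δȳ) = -32.3265
Denominator Σ(Δy_t−Δȳ)² = 167.7143
r_1(Δy) = -32.3265 / 167.7143 = -0.193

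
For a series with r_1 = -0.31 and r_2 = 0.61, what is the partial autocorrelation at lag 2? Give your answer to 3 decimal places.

φ_{22} = (r_2 − r_1²) / (1 − r_1²)
r_1² = (-0.31)² = 0.0961
Numerator = 0.61 − 0.0961 = 0.5139; denominator = 1 − 0.0961 = 0.9039
φ_{22} = 0.5139 / 0.9039 = 0.569

0.569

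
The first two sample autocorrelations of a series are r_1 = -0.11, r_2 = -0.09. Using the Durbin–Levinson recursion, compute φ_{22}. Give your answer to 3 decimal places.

φ_{22} = (r_2 − r_1²) / (1 − r_1²)
r_1² = (-0.11)² = 0.0121
Numerator = -0.09 − 0.0121 = -0.1021; denominator = 1 − 0.0121 = 0.9879
φ_{22} = -0.1021 / 0.9879 = -0.103

-0.103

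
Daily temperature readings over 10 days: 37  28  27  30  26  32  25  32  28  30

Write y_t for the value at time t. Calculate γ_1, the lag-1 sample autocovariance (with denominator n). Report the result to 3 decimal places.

-4.625

Mean ȳ = (37 + 28 + 27 + 30 + 26 + 32 + 25 + 32 + 28 + 30)/10 = 29.5000
Σ_{t=1}^{9}(y_t−ȳ)(y_{t+1}−ȳ) = -46.2500
γ_1 = -46.2500 / 10 = -4.625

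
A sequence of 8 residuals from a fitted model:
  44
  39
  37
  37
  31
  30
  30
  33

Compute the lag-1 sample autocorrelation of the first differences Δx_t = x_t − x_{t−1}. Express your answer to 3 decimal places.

-0.011

First differences Δx: -5, -2, 0, -6, -1, 0, 3
Mean of differences = -1.5714
Numerator Σ(Δx_t−Δx̄)(Δx_{t+1}−Δx̄) = -0.6122
Denominator Σ(Δx_t−Δx̄)² = 57.7143
r_1(Δx) = -0.6122 / 57.7143 = -0.011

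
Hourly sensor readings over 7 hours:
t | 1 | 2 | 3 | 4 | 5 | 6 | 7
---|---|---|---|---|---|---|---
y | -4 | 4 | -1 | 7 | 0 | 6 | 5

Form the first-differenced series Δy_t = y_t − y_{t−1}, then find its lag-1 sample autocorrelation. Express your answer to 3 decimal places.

-0.839

First differences Δy: 8, -5, 8, -7, 6, -1
Mean of differences = 1.5000
Numerator Σ(Δy_t−Δȳ)(Δy_{t+1}−Δȳ) = -189.2500
Denominator Σ(Δy_t−Δȳ)² = 225.5000
r_1(Δy) = -189.2500 / 225.5000 = -0.839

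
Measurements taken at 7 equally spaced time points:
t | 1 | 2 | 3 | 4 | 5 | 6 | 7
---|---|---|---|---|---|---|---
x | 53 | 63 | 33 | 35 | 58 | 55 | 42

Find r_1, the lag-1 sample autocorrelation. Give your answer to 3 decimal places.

Mean x̄ = (53 + 63 + 33 + 35 + 58 + 55 + 42)/7 = 48.4286
Deviations from mean: 4.5714, 14.5714, -15.4286, -13.4286, 9.5714, 6.5714, -6.4286
Σ(x_t−x̄)(x_{t+1}−x̄) = (66.6122) + (-224.8163) + (207.1837) + (-128.5306) + (62.8980) + (-42.2449) = -58.8980
Denominator Σ(x_t−x̄)² = 827.7143
r_1 = -58.8980 / 827.7143 = -0.071

-0.071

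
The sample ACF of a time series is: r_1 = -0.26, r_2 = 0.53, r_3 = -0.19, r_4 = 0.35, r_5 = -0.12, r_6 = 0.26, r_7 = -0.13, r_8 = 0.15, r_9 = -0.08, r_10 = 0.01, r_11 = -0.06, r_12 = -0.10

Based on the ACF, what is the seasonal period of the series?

2

The largest autocorrelation is r_2 = 0.53, with weaker echoes at lags 4 (0.35), 6 (0.26) and 8 (0.15); the remaining lags stay at or below 0.01.
The dominant spike at lag 2 indicates a seasonal period of 2.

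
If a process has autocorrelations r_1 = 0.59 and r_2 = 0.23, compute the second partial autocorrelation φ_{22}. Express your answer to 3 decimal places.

φ_{22} = (r_2 − r_1²) / (1 − r_1²)
r_1² = (0.59)² = 0.3481
Numerator = 0.23 − 0.3481 = -0.1181; denominator = 1 − 0.3481 = 0.6519
φ_{22} = -0.1181 / 0.6519 = -0.181

-0.181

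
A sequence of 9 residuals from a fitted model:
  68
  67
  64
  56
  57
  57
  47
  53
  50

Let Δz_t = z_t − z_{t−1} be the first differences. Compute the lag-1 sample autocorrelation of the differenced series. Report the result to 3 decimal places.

-0.532

First differences Δz: -1, -3, -8, 1, 0, -10, 6, -3
Mean of differences = -2.2500
Numerator Σ(Δz_t−Δz̄)(Δz_{t+1}−Δz̄) = -95.5625
Denominator Σ(Δz_t−Δz̄)² = 179.5000
r_1(Δz) = -95.5625 / 179.5000 = -0.532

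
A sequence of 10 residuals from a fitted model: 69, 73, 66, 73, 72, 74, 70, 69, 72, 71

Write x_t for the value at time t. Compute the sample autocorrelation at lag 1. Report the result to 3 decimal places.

Mean x̄ = (69 + 73 + 66 + 73 + 72 + 74 + 70 + 69 + 72 + 71)/10 = 70.9000
Numerator Σ_{t=1}^{9}(x_t−x̄)(x_{t+1}−x̄) = -21.9100
Denominator Σ(x_t−x̄)² = 52.9000
r_1 = -21.9100 / 52.9000 = -0.414

-0.414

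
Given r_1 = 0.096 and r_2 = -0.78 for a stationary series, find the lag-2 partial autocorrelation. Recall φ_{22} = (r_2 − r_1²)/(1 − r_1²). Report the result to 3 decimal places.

-0.797

φ_{22} = (r_2 − r_1²) / (1 − r_1²)
r_1² = (0.096)² = 0.009216
Numerator = -0.78 − 0.0092 = -0.7892; denominator = 1 − 0.0092 = 0.9908
φ_{22} = -0.7892 / 0.9908 = -0.797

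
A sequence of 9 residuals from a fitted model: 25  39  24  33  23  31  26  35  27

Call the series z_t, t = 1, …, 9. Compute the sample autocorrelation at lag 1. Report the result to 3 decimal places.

Mean z̄ = (25 + 39 + 24 + 33 + 23 + 31 + 26 + 35 + 27)/9 = 29.2222
Numerator Σ_{t=1}^{8}(z_t−z̄)(z_{t+1}−z̄) = -183.8272
Denominator Σ(z_t−z̄)² = 245.5556
r_1 = -183.8272 / 245.5556 = -0.749

-0.749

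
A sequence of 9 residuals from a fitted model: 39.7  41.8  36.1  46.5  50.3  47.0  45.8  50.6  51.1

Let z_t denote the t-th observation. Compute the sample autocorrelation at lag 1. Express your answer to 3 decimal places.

Mean z̄ = (39.7 + 41.8 + 36.1 + 46.5 + 50.3 + 47.0 + 45.8 + 50.6 + 51.1)/9 = 45.4333
Numerator Σ_{t=1}^{8}(z_t−z̄)(z_{t+1}−z̄) = 89.3489
Denominator Σ(z_t−z̄)² = 219.4000
r_1 = 89.3489 / 219.4000 = 0.407

0.407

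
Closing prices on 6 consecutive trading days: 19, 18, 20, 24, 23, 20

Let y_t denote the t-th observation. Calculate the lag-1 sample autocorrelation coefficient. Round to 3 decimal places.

0.374

Mean ȳ = (19 + 18 + 20 + 24 + 23 + 20)/6 = 20.6667
Σ(y_t−ȳ)(y_{t+1}−ȳ) = (4.4444) + (1.7778) + (-2.2222) + (7.7778) + (-1.5556) = 10.2222
Denominator Σ(y_t−ȳ)² = 27.3333
r_1 = 10.2222 / 27.3333 = 0.374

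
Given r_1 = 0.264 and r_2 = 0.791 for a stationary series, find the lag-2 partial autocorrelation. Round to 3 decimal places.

φ_{22} = (r_2 − r_1²) / (1 − r_1²)
r_1² = (0.264)² = 0.069696
Numerator = 0.791 − 0.0697 = 0.7213; denominator = 1 − 0.0697 = 0.9303
φ_{22} = 0.7213 / 0.9303 = 0.775

0.775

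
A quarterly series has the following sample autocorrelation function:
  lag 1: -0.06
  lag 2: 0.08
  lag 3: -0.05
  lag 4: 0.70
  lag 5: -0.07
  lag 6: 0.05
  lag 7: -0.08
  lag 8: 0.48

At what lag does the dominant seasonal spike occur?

4

The largest autocorrelation is r_4 = 0.70, with a weaker echo at lag 8 (0.48); the remaining lags stay at or below 0.08.
The dominant spike at lag 4 indicates a seasonal period of 4.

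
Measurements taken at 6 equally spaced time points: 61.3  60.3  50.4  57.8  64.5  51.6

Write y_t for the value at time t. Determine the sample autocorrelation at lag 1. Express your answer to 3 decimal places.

Mean ȳ = (61.3 + 60.3 + 50.4 + 57.8 + 64.5 + 51.6)/6 = 57.6500
Deviations from mean: 3.6500, 2.6500, -7.2500, 0.1500, 6.8500, -6.0500
Σ(y_t−ȳ)(y_{t+1}−ȳ) = (9.6725) + (-19.2125) + (-1.0875) + (1.0275) + (-41.4425) = -51.0425
Denominator Σ(y_t−ȳ)² = 156.4550
r_1 = -51.0425 / 156.4550 = -0.326

-0.326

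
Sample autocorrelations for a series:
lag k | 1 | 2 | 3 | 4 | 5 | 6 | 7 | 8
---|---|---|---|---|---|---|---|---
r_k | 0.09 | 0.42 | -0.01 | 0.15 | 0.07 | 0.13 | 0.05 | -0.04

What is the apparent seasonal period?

The largest autocorrelation is r_2 = 0.42, with a weaker echo at lag 4 (0.15); the remaining lags stay at or below 0.13.
The dominant spike at lag 2 indicates a seasonal period of 2.

2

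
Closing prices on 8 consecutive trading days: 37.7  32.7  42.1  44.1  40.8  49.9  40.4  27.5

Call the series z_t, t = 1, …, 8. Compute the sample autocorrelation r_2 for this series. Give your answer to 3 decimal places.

-0.321

Mean z̄ = (37.7 + 32.7 + 42.1 + 44.1 + 40.8 + 49.9 + 40.4 + 27.5)/8 = 39.4000
Deviations from mean: -1.7000, -6.7000, 2.7000, 4.7000, 1.4000, 10.5000, 1.0000, -11.9000
Σ(z_t−z̄)(z_{t+2}−z̄) = (-4.5900) + (-31.4900) + (3.7800) + (49.3500) + (1.4000) + (-124.9500) = -106.5000
Denominator Σ(z_t−z̄)² = 331.9800
r_2 = -106.5000 / 331.9800 = -0.321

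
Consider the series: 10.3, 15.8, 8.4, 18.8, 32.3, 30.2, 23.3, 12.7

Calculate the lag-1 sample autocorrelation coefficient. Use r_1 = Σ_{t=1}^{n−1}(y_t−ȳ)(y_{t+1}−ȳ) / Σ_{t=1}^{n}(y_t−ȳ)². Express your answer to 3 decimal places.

0.414

Mean ȳ = (10.3 + 15.8 + 8.4 + 18.8 + 32.3 + 30.2 + 23.3 + 12.7)/8 = 18.9750
Deviations from mean: -8.6750, -3.1750, -10.5750, -0.1750, 13.3250, 11.2250, 4.3250, -6.2750
Numerator Σ_{t=1}^{7}(y_t−ȳ)(y_{t+1}−ȳ) = 231.6194
Denominator Σ(y_t−ȳ)² = 558.8350
r_1 = 231.6194 / 558.8350 = 0.414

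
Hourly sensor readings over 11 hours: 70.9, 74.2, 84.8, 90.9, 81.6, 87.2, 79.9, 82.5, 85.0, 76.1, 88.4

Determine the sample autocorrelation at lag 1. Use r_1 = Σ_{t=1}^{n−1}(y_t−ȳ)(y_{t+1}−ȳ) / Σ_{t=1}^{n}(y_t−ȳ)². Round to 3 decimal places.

Mean ȳ = (70.9 + 74.2 + 84.8 + 90.9 + 81.6 + 87.2 + 79.9 + 82.5 + 85.0 + 76.1 + 88.4)/11 = 81.9545
Numerator Σ_{t=1}^{10}(y_t−ȳ)(y_{t+1}−ȳ) = 18.2788
Denominator Σ(y_t−ȳ)² = 387.7073
r_1 = 18.2788 / 387.7073 = 0.047

0.047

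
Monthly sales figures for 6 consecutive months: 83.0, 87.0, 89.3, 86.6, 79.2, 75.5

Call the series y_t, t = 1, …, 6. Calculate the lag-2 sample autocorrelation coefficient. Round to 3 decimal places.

-0.298

Mean ȳ = (83.0 + 87.0 + 89.3 + 86.6 + 79.2 + 75.5)/6 = 83.4333
Deviations from mean: -0.4333, 3.5667, 5.8667, 3.1667, -4.2333, -7.9333
Σ(y_t−ȳ)(y_{t+2}−ȳ) = (-2.5422) + (11.2944) + (-24.8356) + (-25.1222) = -41.2056
Denominator Σ(y_t−ȳ)² = 138.2133
r_2 = -41.2056 / 138.2133 = -0.298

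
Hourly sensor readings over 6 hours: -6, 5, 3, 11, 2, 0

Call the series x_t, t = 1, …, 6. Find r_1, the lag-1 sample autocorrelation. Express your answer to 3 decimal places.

-0.119

Mean x̄ = (-6 + 5 + 3 + 11 + 2 + 0)/6 = 2.5000
Deviations from mean: -8.5000, 2.5000, 0.5000, 8.5000, -0.5000, -2.5000
Numerator Σ_{t=1}^{5}(x_t−x̄)(x_{t+1}−x̄) = -18.7500
Denominator Σ(x_t−x̄)² = 157.5000
r_1 = -18.7500 / 157.5000 = -0.119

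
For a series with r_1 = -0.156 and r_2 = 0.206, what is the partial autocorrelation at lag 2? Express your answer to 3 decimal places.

0.186

φ_{22} = (r_2 − r_1²) / (1 − r_1²)
r_1² = (-0.156)² = 0.024336
Numerator = 0.206 − 0.0243 = 0.1817; denominator = 1 − 0.0243 = 0.9757
φ_{22} = 0.1817 / 0.9757 = 0.186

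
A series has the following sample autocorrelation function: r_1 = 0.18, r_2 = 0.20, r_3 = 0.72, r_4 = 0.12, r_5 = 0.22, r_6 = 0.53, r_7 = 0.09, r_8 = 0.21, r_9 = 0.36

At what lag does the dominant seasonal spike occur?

3

The largest autocorrelation is r_3 = 0.72, with weaker echoes at lags 6 (0.53) and 9 (0.36); the remaining lags stay at or below 0.22.
The dominant spike at lag 3 indicates a seasonal period of 3.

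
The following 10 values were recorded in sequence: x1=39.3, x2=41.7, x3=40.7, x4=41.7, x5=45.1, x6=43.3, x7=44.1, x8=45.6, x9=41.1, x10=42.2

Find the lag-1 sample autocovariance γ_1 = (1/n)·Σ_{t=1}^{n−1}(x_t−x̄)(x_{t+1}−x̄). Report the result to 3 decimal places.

0.783

Mean x̄ = (39.3 + 41.7 + 40.7 + 41.7 + 45.1 + 43.3 + 44.1 + 45.6 + 41.1 + 42.2)/10 = 42.4800
Σ_{t=1}^{9}(x_t−x̄)(x_{t+1}−x̄) = 7.8256
γ_1 = 7.8256 / 10 = 0.783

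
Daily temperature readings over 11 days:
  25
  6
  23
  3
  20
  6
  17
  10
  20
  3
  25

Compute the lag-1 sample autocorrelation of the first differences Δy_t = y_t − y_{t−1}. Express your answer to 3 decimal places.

-0.809

First differences Δy: -19, 17, -20, 17, -14, 11, -7, 10, -17, 22
Mean of differences = 0.0000
Numerator Σ(Δy_t−Δȳ)(Δy_{t+1}−Δȳ) = -2086.0000
Denominator Σ(Δy_t−Δȳ)² = 2578.0000
r_1(Δy) = -2086.0000 / 2578.0000 = -0.809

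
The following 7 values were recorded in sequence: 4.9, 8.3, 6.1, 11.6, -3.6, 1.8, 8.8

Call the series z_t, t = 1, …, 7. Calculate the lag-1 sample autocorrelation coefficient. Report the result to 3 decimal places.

-0.200

Mean z̄ = (4.9 + 8.3 + 6.1 + 11.6 − 3.6 + 1.8 + 8.8)/7 = 5.4143
Deviations from mean: -0.5143, 2.8857, 0.6857, 6.1857, -9.0143, -3.6143, 3.3857
Σ(z_t−z̄)(z_{t+1}−z̄) = (-1.4841) + (1.9788) + (4.2416) + (-55.7598) + (32.5802) + (-12.2369) = -30.6802
Denominator Σ(z_t−z̄)² = 153.1086
r_1 = -30.6802 / 153.1086 = -0.200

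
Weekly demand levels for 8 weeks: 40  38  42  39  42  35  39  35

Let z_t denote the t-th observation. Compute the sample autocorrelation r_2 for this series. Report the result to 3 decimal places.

Mean z̄ = (40 + 38 + 42 + 39 + 42 + 35 + 39 + 35)/8 = 38.7500
Deviations from mean: 1.2500, -0.7500, 3.2500, 0.2500, 3.2500, -3.7500, 0.2500, -3.7500
Numerator Σ_{t=1}^{6}(z_t−z̄)(z_{t+2}−z̄) = 28.3750
Denominator Σ(z_t−z̄)² = 51.5000
r_2 = 28.3750 / 51.5000 = 0.551

0.551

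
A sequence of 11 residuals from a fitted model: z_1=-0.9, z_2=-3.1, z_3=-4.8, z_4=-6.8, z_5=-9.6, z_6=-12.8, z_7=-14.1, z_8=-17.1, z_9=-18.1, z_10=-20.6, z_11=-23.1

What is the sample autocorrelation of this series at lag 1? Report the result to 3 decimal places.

Mean z̄ = (-0.9 − 3.1 − 4.8 − 6.8 − 9.6 − 12.8 − 14.1 − 17.1 − 18.1 − 20.6 − 23.1)/11 = -11.9091
Numerator Σ_{t=1}^{10}(z_t−z̄)(z_{t+1}−z̄) = 402.1908
Denominator Σ(z_t−z̄)² = 552.4091
r_1 = 402.1908 / 552.4091 = 0.728

0.728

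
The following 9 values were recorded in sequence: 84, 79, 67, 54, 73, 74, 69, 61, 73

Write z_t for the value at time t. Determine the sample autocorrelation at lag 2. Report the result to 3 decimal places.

-0.450

Mean z̄ = (84 + 79 + 67 + 54 + 73 + 74 + 69 + 61 + 73)/9 = 70.4444
Numerator Σ_{t=1}^{7}(z_t−z̄)(z_{t+2}−z̄) = -295.6173
Denominator Σ(z_t−z̄)² = 656.2222
r_2 = -295.6173 / 656.2222 = -0.450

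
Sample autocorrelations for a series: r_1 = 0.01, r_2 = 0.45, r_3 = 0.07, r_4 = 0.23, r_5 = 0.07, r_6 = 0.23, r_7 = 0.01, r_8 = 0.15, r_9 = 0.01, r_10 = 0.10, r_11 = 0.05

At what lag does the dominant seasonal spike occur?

The largest autocorrelation is r_2 = 0.45, with weaker echoes at lags 4 (0.23), 6 (0.23) and 8 (0.15); the remaining lags stay at or below 0.10.
The dominant spike at lag 2 indicates a seasonal period of 2.

2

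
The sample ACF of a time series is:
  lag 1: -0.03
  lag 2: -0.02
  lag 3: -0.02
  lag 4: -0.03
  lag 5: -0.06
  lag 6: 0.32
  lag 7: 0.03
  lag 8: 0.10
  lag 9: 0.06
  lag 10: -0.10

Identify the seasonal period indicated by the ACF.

The largest autocorrelation is r_6 = 0.32; the remaining lags stay at or below 0.10.
The dominant spike at lag 6 indicates a seasonal period of 6.

6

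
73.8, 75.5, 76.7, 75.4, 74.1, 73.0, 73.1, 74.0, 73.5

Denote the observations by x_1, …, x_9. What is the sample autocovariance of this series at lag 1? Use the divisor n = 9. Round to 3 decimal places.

0.782

Mean x̄ = (73.8 + 75.5 + 76.7 + 75.4 + 74.1 + 73.0 + 73.1 + 74.0 + 73.5)/9 = 74.3444
Σ_{t=1}^{8}(x_t−x̄)(x_{t+1}−x̄) = 7.0425
γ_1 = 7.0425 / 9 = 0.782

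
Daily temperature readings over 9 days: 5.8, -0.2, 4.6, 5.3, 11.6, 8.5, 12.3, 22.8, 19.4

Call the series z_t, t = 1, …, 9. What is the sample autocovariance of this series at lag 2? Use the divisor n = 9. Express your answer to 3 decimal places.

Mean z̄ = (5.8 − 0.2 + 4.6 + 5.3 + 11.6 + 8.5 + 12.3 + 22.8 + 19.4)/9 = 10.0111
Σ_{t=1}^{7}(z_t−z̄)(z_{t+2}−z̄) = 75.2153
γ_2 = 75.2153 / 9 = 8.357

8.357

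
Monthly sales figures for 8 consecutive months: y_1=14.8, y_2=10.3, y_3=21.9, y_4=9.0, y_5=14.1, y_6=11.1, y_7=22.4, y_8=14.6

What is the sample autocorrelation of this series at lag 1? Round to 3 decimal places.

Mean ȳ = (14.8 + 10.3 + 21.9 + 9.0 + 14.1 + 11.1 + 22.4 + 14.6)/8 = 14.7750
Deviations from mean: 0.0250, -4.4750, 7.1250, -5.7750, -0.6750, -3.6750, 7.6250, -0.1750
Σ(y_t−ȳ)(y_{t+1}−ȳ) = (-0.1119) + (-31.8844) + (-41.1469) + (3.8981) + (2.4806) + (-28.0219) + (-1.3344) = -96.1206
Denominator Σ(y_t−ȳ)² = 176.2750
r_1 = -96.1206 / 176.2750 = -0.545

-0.545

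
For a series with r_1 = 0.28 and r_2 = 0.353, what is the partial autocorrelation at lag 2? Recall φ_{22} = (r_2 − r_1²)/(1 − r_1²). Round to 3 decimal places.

φ_{22} = (r_2 − r_1²) / (1 − r_1²)
r_1² = (0.28)² = 0.0784
Numerator = 0.353 − 0.0784 = 0.2746; denominator = 1 − 0.0784 = 0.9216
φ_{22} = 0.2746 / 0.9216 = 0.298

0.298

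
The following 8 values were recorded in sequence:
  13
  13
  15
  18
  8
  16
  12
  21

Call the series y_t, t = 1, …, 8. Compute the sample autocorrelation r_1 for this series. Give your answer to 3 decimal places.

Mean ȳ = (13 + 13 + 15 + 18 + 8 + 16 + 12 + 21)/8 = 14.5000
Deviations from mean: -1.5000, -1.5000, 0.5000, 3.5000, -6.5000, 1.5000, -2.5000, 6.5000
Numerator Σ_{t=1}^{7}(y_t−ȳ)(y_{t+1}−ȳ) = -49.2500
Denominator Σ(y_t−ȳ)² = 110.0000
r_1 = -49.2500 / 110.0000 = -0.448

-0.448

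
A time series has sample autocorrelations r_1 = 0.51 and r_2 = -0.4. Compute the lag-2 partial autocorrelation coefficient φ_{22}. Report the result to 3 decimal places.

-0.892

φ_{22} = (r_2 − r_1²) / (1 − r_1²)
r_1² = (0.51)² = 0.2601
Numerator = -0.4 − 0.2601 = -0.6601; denominator = 1 − 0.2601 = 0.7399
φ_{22} = -0.6601 / 0.7399 = -0.892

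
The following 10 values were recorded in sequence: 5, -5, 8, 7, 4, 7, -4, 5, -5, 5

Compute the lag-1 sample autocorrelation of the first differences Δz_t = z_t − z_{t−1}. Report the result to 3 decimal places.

-0.683

First differences Δz: -10, 13, -1, -3, 3, -11, 9, -10, 10
Mean of differences = 0.0000
Numerator Σ(Δz_t−Δz̄)(Δz_{t+1}−Δz̄) = -471.0000
Denominator Σ(Δz_t−Δz̄)² = 690.0000
r_1(Δz) = -471.0000 / 690.0000 = -0.683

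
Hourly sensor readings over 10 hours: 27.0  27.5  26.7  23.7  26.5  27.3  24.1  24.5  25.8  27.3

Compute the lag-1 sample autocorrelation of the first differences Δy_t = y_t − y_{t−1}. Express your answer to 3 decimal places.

-0.167

First differences Δy: 0.5, -0.8, -3.0, 2.8, 0.8, -3.2, 0.4, 1.3, 1.5
Mean of differences = 0.0333
Numerator Σ(Δy_t−Δȳ)(Δy_{t+1}−Δȳ) = -5.4744
Denominator Σ(Δy_t−Δȳ)² = 32.7000
r_1(Δy) = -5.4744 / 32.7000 = -0.167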